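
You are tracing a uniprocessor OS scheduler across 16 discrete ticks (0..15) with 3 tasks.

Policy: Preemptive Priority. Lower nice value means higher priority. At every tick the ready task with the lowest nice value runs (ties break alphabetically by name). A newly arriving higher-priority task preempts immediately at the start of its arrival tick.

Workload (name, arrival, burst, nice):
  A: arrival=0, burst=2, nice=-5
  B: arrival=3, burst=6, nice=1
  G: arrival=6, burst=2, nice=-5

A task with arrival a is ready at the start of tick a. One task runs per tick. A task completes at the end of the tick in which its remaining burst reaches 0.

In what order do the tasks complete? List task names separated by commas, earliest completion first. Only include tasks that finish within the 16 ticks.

completion order = A, G, B

t=0: ready={A} → run A
t=1: ready={A} → run A
t=2: (idle)
t=3: ready={B} → run B
t=4: ready={B} → run B
t=5: ready={B} → run B
t=6: ready={B,G} → run G
t=7: ready={B,G} → run G
t=8: ready={B} → run B
t=9: ready={B} → run B
t=10: ready={B} → run B
t=11: (idle)
t=12: (idle)
t=13: (idle)
t=14: (idle)
t=15: (idle)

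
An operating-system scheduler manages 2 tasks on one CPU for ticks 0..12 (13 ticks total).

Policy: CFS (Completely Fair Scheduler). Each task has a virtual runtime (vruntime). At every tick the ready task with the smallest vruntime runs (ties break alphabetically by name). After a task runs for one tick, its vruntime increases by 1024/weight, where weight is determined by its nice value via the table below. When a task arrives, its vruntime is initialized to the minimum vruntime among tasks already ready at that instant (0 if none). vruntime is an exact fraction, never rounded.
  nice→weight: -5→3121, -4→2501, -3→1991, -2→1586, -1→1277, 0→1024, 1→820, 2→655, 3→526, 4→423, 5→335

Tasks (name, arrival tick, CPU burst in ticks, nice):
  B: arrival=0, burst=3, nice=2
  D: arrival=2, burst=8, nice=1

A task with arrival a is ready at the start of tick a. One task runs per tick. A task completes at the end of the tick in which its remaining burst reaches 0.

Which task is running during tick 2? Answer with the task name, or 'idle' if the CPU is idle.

t=0: vr[B=0] → run B
t=1: vr[B=1024/655] → run B
t=2: vr[B=2048/655 D=2048/655] → run B
t=3: vr[D=2048/655] → run D
t=4: vr[D=117504/26855] → run D
t=5: vr[D=30208/5371] → run D
t=6: vr[D=184576/26855] → run D
t=7: vr[D=218112/26855] → run D
t=8: vr[D=251648/26855] → run D
t=9: vr[D=285184/26855] → run D
t=10: vr[D=63744/5371] → run D
t=11: (idle)
t=12: (idle)

running at tick 2 = B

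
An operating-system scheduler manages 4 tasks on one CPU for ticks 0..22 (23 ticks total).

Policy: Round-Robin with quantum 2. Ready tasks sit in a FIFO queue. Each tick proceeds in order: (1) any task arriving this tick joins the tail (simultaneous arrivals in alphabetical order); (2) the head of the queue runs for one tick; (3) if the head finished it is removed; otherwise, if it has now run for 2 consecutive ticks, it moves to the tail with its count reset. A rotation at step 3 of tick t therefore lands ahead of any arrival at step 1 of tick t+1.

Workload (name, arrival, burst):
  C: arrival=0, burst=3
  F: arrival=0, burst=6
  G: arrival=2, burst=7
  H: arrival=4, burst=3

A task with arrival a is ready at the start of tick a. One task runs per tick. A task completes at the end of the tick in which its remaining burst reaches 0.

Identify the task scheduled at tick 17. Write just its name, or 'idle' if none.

t=0: queue=[C,F] q_used=0 → run C
t=1: queue=[C,F] q_used=1 → run C
t=2: queue=[F,C,G] q_used=0 → run F
t=3: queue=[F,C,G] q_used=1 → run F
t=4: queue=[C,G,F,H] q_used=0 → run C
t=5: queue=[G,F,H] q_used=0 → run G
t=6: queue=[G,F,H] q_used=1 → run G
t=7: queue=[F,H,G] q_used=0 → run F
t=8: queue=[F,H,G] q_used=1 → run F
t=9: queue=[H,G,F] q_used=0 → run H
t=10: queue=[H,G,F] q_used=1 → run H
t=11: queue=[G,F,H] q_used=0 → run G
t=12: queue=[G,F,H] q_used=1 → run G
t=13: queue=[F,H,G] q_used=0 → run F
t=14: queue=[F,H,G] q_used=1 → run F
t=15: queue=[H,G] q_used=0 → run H
t=16: queue=[G] q_used=0 → run G
t=17: queue=[G] q_used=1 → run G
t=18: queue=[G] q_used=0 → run G
t=19: (idle)
t=20: (idle)
t=21: (idle)
t=22: (idle)

running at tick 17 = G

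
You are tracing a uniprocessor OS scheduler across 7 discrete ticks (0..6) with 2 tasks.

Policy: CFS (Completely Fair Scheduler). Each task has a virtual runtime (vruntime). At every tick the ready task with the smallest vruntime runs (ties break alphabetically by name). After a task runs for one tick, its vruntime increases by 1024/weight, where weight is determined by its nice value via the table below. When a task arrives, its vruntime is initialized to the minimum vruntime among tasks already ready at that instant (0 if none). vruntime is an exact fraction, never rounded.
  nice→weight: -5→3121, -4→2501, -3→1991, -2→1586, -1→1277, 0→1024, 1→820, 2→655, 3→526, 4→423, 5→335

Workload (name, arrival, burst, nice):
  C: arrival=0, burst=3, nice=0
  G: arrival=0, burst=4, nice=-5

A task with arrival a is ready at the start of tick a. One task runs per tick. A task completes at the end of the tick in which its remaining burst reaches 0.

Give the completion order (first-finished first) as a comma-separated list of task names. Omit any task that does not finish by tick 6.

completion order = G, C

t=0: vr[C=0 G=0] → run C
t=1: vr[C=1 G=0] → run G
t=2: vr[C=1 G=1024/3121] → run G
t=3: vr[C=1 G=2048/3121] → run G
t=4: vr[C=1 G=3072/3121] → run G
t=5: vr[C=1] → run C
t=6: vr[C=2] → run C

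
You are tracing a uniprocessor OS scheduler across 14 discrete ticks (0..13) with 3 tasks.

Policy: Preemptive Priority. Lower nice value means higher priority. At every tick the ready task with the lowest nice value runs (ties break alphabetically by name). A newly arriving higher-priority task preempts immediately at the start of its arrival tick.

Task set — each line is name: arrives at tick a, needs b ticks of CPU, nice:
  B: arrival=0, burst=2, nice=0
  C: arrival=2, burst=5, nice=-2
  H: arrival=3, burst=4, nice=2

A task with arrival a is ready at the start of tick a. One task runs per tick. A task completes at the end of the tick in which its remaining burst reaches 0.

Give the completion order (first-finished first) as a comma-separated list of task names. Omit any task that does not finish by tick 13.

completion order = B, C, H

t=0: ready={B} → run B
t=1: ready={B} → run B
t=2: ready={C} → run C
t=3: ready={C,H} → run C
t=4: ready={C,H} → run C
t=5: ready={C,H} → run C
t=6: ready={C,H} → run C
t=7: ready={H} → run H
t=8: ready={H} → run H
t=9: ready={H} → run H
t=10: ready={H} → run H
t=11: (idle)
t=12: (idle)
t=13: (idle)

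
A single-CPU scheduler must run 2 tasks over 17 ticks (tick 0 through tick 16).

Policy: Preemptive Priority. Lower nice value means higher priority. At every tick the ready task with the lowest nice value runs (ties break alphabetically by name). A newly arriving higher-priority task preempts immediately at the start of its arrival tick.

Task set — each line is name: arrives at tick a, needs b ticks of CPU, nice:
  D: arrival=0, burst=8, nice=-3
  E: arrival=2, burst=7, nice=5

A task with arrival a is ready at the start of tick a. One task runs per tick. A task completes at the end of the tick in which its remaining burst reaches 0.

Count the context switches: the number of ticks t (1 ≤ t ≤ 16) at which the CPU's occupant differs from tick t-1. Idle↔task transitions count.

context switches = 2

t=0: ready={D} → run D
t=1: ready={D} → run D
t=2: ready={D,E} → run D
t=3: ready={D,E} → run D
t=4: ready={D,E} → run D
t=5: ready={D,E} → run D
t=6: ready={D,E} → run D
t=7: ready={D,E} → run D
t=8: ready={E} → run E
t=9: ready={E} → run E
t=10: ready={E} → run E
t=11: ready={E} → run E
t=12: ready={E} → run E
t=13: ready={E} → run E
t=14: ready={E} → run E
t=15: (idle)
t=16: (idle)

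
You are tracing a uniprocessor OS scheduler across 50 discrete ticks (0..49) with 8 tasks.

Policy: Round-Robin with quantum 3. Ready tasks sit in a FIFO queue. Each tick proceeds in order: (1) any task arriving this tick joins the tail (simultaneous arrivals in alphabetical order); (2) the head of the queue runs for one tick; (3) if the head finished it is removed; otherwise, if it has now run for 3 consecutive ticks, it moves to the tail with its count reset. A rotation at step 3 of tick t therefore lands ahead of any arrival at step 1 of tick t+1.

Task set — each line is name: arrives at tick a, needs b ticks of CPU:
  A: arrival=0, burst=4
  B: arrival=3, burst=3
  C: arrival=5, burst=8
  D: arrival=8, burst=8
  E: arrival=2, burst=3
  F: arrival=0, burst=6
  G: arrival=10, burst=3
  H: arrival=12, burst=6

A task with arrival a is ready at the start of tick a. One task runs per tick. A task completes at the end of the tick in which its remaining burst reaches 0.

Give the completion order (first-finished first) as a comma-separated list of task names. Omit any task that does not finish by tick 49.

t=0: queue=[A,F] q_used=0 → run A
t=1: queue=[A,F] q_used=1 → run A
t=2: queue=[A,F,E] q_used=2 → run A
t=3: queue=[F,E,A,B] q_used=0 → run F
t=4: queue=[F,E,A,B] q_used=1 → run F
t=5: queue=[F,E,A,B,C] q_used=2 → run F
t=6: queue=[E,A,B,C,F] q_used=0 → run E
t=7: queue=[E,A,B,C,F] q_used=1 → run E
t=8: queue=[E,A,B,C,F,D] q_used=2 → run E
t=9: queue=[A,B,C,F,D] q_used=0 → run A
t=10: queue=[B,C,F,D,G] q_used=0 → run B
t=11: queue=[B,C,F,D,G] q_used=1 → run B
t=12: queue=[B,C,F,D,G,H] q_used=2 → run B
t=13: queue=[C,F,D,G,H] q_used=0 → run C
t=14: queue=[C,F,D,G,H] q_used=1 → run C
t=15: queue=[C,F,D,G,H] q_used=2 → run C
t=16: queue=[F,D,G,H,C] q_used=0 → run F
t=17: queue=[F,D,G,H,C] q_used=1 → run F
t=18: queue=[F,D,G,H,C] q_used=2 → run F
t=19: queue=[D,G,H,C] q_used=0 → run D
t=20: queue=[D,G,H,C] q_used=1 → run D
t=21: queue=[D,G,H,C] q_used=2 → run D
t=22: queue=[G,H,C,D] q_used=0 → run G
t=23: queue=[G,H,C,D] q_used=1 → run G
t=24: queue=[G,H,C,D] q_used=2 → run G
t=25: queue=[H,C,D] q_used=0 → run H
t=26: queue=[H,C,D] q_used=1 → run H
t=27: queue=[H,C,D] q_used=2 → run H
t=28: queue=[C,D,H] q_used=0 → run C
t=29: queue=[C,D,H] q_used=1 → run C
t=30: queue=[C,D,H] q_used=2 → run C
t=31: queue=[D,H,C] q_used=0 → run D
t=32: queue=[D,H,C] q_used=1 → run D
t=33: queue=[D,H,C] q_used=2 → run D
t=34: queue=[H,C,D] q_used=0 → run H
t=35: queue=[H,C,D] q_used=1 → run H
t=36: queue=[H,C,D] q_used=2 → run H
t=37: queue=[C,D] q_used=0 → run C
t=38: queue=[C,D] q_used=1 → run C
t=39: queue=[D] q_used=0 → run D
t=40: queue=[D] q_used=1 → run D
t=41: (idle)
t=42: (idle)
t=43: (idle)
t=44: (idle)
t=45: (idle)
t=46: (idle)
t=47: (idle)
t=48: (idle)
t=49: (idle)

completion order = E, A, B, F, G, H, C, D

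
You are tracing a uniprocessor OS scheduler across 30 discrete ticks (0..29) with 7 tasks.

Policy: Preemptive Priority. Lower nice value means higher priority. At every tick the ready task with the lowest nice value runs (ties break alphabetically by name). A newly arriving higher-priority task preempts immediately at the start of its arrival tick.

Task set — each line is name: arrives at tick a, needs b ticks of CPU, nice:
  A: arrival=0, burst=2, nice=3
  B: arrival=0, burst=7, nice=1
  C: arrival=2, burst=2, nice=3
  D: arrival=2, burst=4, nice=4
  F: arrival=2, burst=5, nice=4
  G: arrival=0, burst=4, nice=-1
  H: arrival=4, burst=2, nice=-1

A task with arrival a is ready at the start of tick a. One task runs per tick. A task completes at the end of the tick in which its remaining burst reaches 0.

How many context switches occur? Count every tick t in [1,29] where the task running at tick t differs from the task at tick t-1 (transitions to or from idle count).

t=0: ready={A,B,G} → run G
t=1: ready={A,B,G} → run G
t=2: ready={A,B,C,D,F,G} → run G
t=3: ready={A,B,C,D,F,G} → run G
t=4: ready={A,B,C,D,F,H} → run H
t=5: ready={A,B,C,D,F,H} → run H
t=6: ready={A,B,C,D,F} → run B
t=7: ready={A,B,C,D,F} → run B
t=8: ready={A,B,C,D,F} → run B
t=9: ready={A,B,C,D,F} → run B
t=10: ready={A,B,C,D,F} → run B
t=11: ready={A,B,C,D,F} → run B
t=12: ready={A,B,C,D,F} → run B
t=13: ready={A,C,D,F} → run A
t=14: ready={A,C,D,F} → run A
t=15: ready={C,D,F} → run C
t=16: ready={C,D,F} → run C
t=17: ready={D,F} → run D
t=18: ready={D,F} → run D
t=19: ready={D,F} → run D
t=20: ready={D,F} → run D
t=21: ready={F} → run F
t=22: ready={F} → run F
t=23: ready={F} → run F
t=24: ready={F} → run F
t=25: ready={F} → run F
t=26: (idle)
t=27: (idle)
t=28: (idle)
t=29: (idle)

context switches = 7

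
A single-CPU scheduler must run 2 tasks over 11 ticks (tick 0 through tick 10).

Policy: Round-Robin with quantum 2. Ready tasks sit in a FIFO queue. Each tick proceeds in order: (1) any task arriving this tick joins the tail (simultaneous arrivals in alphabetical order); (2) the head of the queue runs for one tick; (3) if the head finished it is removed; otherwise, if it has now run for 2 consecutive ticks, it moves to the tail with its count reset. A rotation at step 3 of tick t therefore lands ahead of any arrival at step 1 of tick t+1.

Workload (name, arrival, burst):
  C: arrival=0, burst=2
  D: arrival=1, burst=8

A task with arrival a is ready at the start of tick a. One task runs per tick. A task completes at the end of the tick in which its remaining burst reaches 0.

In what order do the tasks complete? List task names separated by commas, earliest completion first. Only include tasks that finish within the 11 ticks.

completion order = C, D

t=0: queue=[C] q_used=0 → run C
t=1: queue=[C,D] q_used=1 → run C
t=2: queue=[D] q_used=0 → run D
t=3: queue=[D] q_used=1 → run D
t=4: queue=[D] q_used=0 → run D
t=5: queue=[D] q_used=1 → run D
t=6: queue=[D] q_used=0 → run D
t=7: queue=[D] q_used=1 → run D
t=8: queue=[D] q_used=0 → run D
t=9: queue=[D] q_used=1 → run D
t=10: (idle)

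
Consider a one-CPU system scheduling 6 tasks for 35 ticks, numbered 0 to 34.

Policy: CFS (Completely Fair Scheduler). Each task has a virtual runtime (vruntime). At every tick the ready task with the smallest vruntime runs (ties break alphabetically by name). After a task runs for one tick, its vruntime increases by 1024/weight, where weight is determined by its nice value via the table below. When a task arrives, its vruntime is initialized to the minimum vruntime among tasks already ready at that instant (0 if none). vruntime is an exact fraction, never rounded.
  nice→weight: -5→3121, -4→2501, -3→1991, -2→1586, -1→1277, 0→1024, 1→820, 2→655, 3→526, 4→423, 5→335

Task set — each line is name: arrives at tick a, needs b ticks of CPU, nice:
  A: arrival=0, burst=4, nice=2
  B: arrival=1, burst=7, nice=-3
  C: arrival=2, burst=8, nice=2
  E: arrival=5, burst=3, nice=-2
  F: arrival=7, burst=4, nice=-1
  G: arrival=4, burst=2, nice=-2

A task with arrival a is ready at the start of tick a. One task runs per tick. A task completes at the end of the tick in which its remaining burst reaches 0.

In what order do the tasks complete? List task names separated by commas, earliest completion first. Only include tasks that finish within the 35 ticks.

completion order = G, E, B, A, F, C

t=0: vr[A=0] → run A
t=1: vr[A=1024/655 B=1024/655] → run A
t=2: vr[A=2048/655 B=1024/655 C=1024/655] → run B
t=3: vr[A=2048/655 B=2709504/1304105 C=1024/655] → run C
t=4: vr[A=2048/655 B=2709504/1304105 C=2048/655 G=2709504/1304105] → run B
t=5: vr[A=2048/655 B=3380224/1304105 C=2048/655 E=2709504/1304105 G=2709504/1304105] → run E
t=6: vr[A=2048/655 B=3380224/1304105 C=2048/655 E=2816338432/1034155265 G=2709504/1304105] → run G
t=7: vr[A=2048/655 B=3380224/1304105 C=2048/655 E=2816338432/1034155265 F=3380224/1304105 G=2816338432/1034155265] → run B
t=8: vr[A=2048/655 B=4050944/1304105 C=2048/655 E=2816338432/1034155265 F=3380224/1304105 G=2816338432/1034155265] → run F
t=9: vr[A=2048/655 B=4050944/1304105 C=2048/655 E=2816338432/1034155265 F=5651949568/1665342085 G=2816338432/1034155265] → run E
t=10: vr[A=2048/655 B=4050944/1304105 C=2048/655 E=3484040192/1034155265 F=5651949568/1665342085 G=2816338432/1034155265] → run G
t=11: vr[A=2048/655 B=4050944/1304105 C=2048/655 E=3484040192/1034155265 F=5651949568/1665342085] → run B
t=12: vr[A=2048/655 B=4721664/1304105 C=2048/655 E=3484040192/1034155265 F=5651949568/1665342085] → run A
t=13: vr[A=3072/655 B=4721664/1304105 C=2048/655 E=3484040192/1034155265 F=5651949568/1665342085] → run C
t=14: vr[A=3072/655 B=4721664/1304105 C=3072/655 E=3484040192/1034155265 F=5651949568/1665342085] → run E
t=15: vr[A=3072/655 B=4721664/1304105 C=3072/655 F=5651949568/1665342085] → run F
t=16: vr[A=3072/655 B=4721664/1304105 C=3072/655 F=6987353088/1665342085] → run B
t=17: vr[A=3072/655 B=5392384/1304105 C=3072/655 F=6987353088/1665342085] → run B
t=18: vr[A=3072/655 B=6063104/1304105 C=3072/655 F=6987353088/1665342085] → run F
t=19: vr[A=3072/655 B=6063104/1304105 C=3072/655 F=8322756608/1665342085] → run B
t=20: vr[A=3072/655 C=3072/655 F=8322756608/1665342085] → run A
t=21: vr[C=3072/655 F=8322756608/1665342085] → run C
t=22: vr[C=4096/655 F=8322756608/1665342085] → run F
t=23: vr[C=4096/655] → run C
t=24: vr[C=1024/131] → run C
t=25: vr[C=6144/655] → run C
t=26: vr[C=7168/655] → run C
t=27: vr[C=8192/655] → run C
t=28: (idle)
t=29: (idle)
t=30: (idle)
t=31: (idle)
t=32: (idle)
t=33: (idle)
t=34: (idle)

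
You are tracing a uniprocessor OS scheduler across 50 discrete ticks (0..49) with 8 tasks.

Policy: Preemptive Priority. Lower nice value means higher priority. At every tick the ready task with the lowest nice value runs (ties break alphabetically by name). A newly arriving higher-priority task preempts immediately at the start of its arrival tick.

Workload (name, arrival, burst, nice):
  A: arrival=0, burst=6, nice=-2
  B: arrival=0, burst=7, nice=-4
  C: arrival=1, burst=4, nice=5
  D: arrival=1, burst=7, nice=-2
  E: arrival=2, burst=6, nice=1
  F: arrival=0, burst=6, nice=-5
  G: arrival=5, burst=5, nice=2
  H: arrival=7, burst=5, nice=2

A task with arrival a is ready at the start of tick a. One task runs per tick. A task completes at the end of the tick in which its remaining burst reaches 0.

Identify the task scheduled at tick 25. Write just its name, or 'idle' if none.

running at tick 25 = D

t=0: ready={A,B,F} → run F
t=1: ready={A,B,C,D,F} → run F
t=2: ready={A,B,C,D,E,F} → run F
t=3: ready={A,B,C,D,E,F} → run F
t=4: ready={A,B,C,D,E,F} → run F
t=5: ready={A,B,C,D,E,F,G} → run F
t=6: ready={A,B,C,D,E,G} → run B
t=7: ready={A,B,C,D,E,G,H} → run B
t=8: ready={A,B,C,D,E,G,H} → run B
t=9: ready={A,B,C,D,E,G,H} → run B
t=10: ready={A,B,C,D,E,G,H} → run B
t=11: ready={A,B,C,D,E,G,H} → run B
t=12: ready={A,B,C,D,E,G,H} → run B
t=13: ready={A,C,D,E,G,H} → run A
t=14: ready={A,C,D,E,G,H} → run A
t=15: ready={A,C,D,E,G,H} → run A
t=16: ready={A,C,D,E,G,H} → run A
t=17: ready={A,C,D,E,G,H} → run A
t=18: ready={A,C,D,E,G,H} → run A
t=19: ready={C,D,E,G,H} → run D
t=20: ready={C,D,E,G,H} → run D
t=21: ready={C,D,E,G,H} → run D
t=22: ready={C,D,E,G,H} → run D
t=23: ready={C,D,E,G,H} → run D
t=24: ready={C,D,E,G,H} → run D
t=25: ready={C,D,E,G,H} → run D
t=26: ready={C,E,G,H} → run E
t=27: ready={C,E,G,H} → run E
t=28: ready={C,E,G,H} → run E
t=29: ready={C,E,G,H} → run E
t=30: ready={C,E,G,H} → run E
t=31: ready={C,E,G,H} → run E
t=32: ready={C,G,H} → run G
t=33: ready={C,G,H} → run G
t=34: ready={C,G,H} → run G
t=35: ready={C,G,H} → run G
t=36: ready={C,G,H} → run G
t=37: ready={C,H} → run H
t=38: ready={C,H} → run H
t=39: ready={C,H} → run H
t=40: ready={C,H} → run H
t=41: ready={C,H} → run H
t=42: ready={C} → run C
t=43: ready={C} → run C
t=44: ready={C} → run C
t=45: ready={C} → run C
t=46: (idle)
t=47: (idle)
t=48: (idle)
t=49: (idle)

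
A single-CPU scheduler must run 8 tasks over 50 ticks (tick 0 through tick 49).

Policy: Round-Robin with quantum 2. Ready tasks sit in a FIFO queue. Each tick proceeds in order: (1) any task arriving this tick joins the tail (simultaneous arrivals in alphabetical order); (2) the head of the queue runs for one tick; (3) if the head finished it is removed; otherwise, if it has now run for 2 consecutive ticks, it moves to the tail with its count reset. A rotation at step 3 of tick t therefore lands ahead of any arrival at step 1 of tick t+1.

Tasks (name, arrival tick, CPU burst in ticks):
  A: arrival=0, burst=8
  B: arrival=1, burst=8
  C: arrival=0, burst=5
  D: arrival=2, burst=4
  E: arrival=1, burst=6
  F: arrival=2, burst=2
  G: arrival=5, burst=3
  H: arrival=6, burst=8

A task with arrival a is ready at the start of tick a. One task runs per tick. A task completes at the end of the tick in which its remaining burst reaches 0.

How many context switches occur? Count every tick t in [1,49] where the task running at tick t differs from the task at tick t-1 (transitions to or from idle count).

context switches = 22

t=0: queue=[A,C] q_used=0 → run A
t=1: queue=[A,C,B,E] q_used=1 → run A
t=2: queue=[C,B,E,A,D,F] q_used=0 → run C
t=3: queue=[C,B,E,A,D,F] q_used=1 → run C
t=4: queue=[B,E,A,D,F,C] q_used=0 → run B
t=5: queue=[B,E,A,D,F,C,G] q_used=1 → run B
t=6: queue=[E,A,D,F,C,G,B,H] q_used=0 → run E
t=7: queue=[E,A,D,F,C,G,B,H] q_used=1 → run E
t=8: queue=[A,D,F,C,G,B,H,E] q_used=0 → run A
t=9: queue=[A,D,F,C,G,B,H,E] q_used=1 → run A
t=10: queue=[D,F,C,G,B,H,E,A] q_used=0 → run D
t=11: queue=[D,F,C,G,B,H,E,A] q_used=1 → run D
t=12: queue=[F,C,G,B,H,E,A,D] q_used=0 → run F
t=13: queue=[F,C,G,B,H,E,A,D] q_used=1 → run F
t=14: queue=[C,G,B,H,E,A,D] q_used=0 → run C
t=15: queue=[C,G,B,H,E,A,D] q_used=1 → run C
t=16: queue=[G,B,H,E,A,D,C] q_used=0 → run G
t=17: queue=[G,B,H,E,A,D,C] q_used=1 → run G
t=18: queue=[B,H,E,A,D,C,G] q_used=0 → run B
t=19: queue=[B,H,E,A,D,C,G] q_used=1 → run B
t=20: queue=[H,E,A,D,C,G,B] q_used=0 → run H
t=21: queue=[H,E,A,D,C,G,B] q_used=1 → run H
t=22: queue=[E,A,D,C,G,B,H] q_used=0 → run E
t=23: queue=[E,A,D,C,G,B,H] q_used=1 → run E
t=24: queue=[A,D,C,G,B,H,E] q_used=0 → run A
t=25: queue=[A,D,C,G,B,H,E] q_used=1 → run A
t=26: queue=[D,C,G,B,H,E,A] q_used=0 → run D
t=27: queue=[D,C,G,B,H,E,A] q_used=1 → run D
t=28: queue=[C,G,B,H,E,A] q_used=0 → run C
t=29: queue=[G,B,H,E,A] q_used=0 → run G
t=30: queue=[B,H,E,A] q_used=0 → run B
t=31: queue=[B,H,E,A] q_used=1 → run B
t=32: queue=[H,E,A,B] q_used=0 → run H
t=33: queue=[H,E,A,B] q_used=1 → run H
t=34: queue=[E,A,B,H] q_used=0 → run E
t=35: queue=[E,A,B,H] q_used=1 → run E
t=36: queue=[A,B,H] q_used=0 → run A
t=37: queue=[A,B,H] q_used=1 → run A
t=38: queue=[B,H] q_used=0 → run B
t=39: queue=[B,H] q_used=1 → run B
t=40: queue=[H] q_used=0 → run H
t=41: queue=[H] q_used=1 → run H
t=42: queue=[H] q_used=0 → run H
t=43: queue=[H] q_used=1 → run H
t=44: (idle)
t=45: (idle)
t=46: (idle)
t=47: (idle)
t=48: (idle)
t=49: (idle)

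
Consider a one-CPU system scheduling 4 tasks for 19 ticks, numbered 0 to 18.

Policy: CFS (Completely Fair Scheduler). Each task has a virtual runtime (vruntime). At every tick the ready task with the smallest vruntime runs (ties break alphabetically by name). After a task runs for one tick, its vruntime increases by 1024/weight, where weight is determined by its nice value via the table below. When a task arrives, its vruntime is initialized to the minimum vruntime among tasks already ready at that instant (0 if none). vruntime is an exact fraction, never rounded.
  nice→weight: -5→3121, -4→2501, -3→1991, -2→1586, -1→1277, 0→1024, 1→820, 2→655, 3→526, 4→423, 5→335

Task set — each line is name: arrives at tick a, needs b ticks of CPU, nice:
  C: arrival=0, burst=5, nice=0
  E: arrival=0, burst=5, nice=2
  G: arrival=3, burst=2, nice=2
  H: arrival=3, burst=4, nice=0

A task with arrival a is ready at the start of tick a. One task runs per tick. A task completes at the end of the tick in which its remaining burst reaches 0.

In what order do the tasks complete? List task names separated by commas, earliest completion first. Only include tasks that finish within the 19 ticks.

t=0: vr[C=0 E=0] → run C
t=1: vr[C=1 E=0] → run E
t=2: vr[C=1 E=1024/655] → run C
t=3: vr[C=2 E=1024/655 G=1024/655 H=1024/655] → run E
t=4: vr[C=2 E=2048/655 G=1024/655 H=1024/655] → run G
t=5: vr[C=2 E=2048/655 G=2048/655 H=1024/655] → run H
t=6: vr[C=2 E=2048/655 G=2048/655 H=1679/655] → run C
t=7: vr[C=3 E=2048/655 G=2048/655 H=1679/655] → run H
t=8: vr[C=3 E=2048/655 G=2048/655 H=2334/655] → run C
t=9: vr[C=4 E=2048/655 G=2048/655 H=2334/655] → run E
t=10: vr[C=4 E=3072/655 G=2048/655 H=2334/655] → run G
t=11: vr[C=4 E=3072/655 H=2334/655] → run H
t=12: vr[C=4 E=3072/655 H=2989/655] → run C
t=13: vr[E=3072/655 H=2989/655] → run H
t=14: vr[E=3072/655] → run E
t=15: vr[E=4096/655] → run E
t=16: (idle)
t=17: (idle)
t=18: (idle)

completion order = G, C, H, E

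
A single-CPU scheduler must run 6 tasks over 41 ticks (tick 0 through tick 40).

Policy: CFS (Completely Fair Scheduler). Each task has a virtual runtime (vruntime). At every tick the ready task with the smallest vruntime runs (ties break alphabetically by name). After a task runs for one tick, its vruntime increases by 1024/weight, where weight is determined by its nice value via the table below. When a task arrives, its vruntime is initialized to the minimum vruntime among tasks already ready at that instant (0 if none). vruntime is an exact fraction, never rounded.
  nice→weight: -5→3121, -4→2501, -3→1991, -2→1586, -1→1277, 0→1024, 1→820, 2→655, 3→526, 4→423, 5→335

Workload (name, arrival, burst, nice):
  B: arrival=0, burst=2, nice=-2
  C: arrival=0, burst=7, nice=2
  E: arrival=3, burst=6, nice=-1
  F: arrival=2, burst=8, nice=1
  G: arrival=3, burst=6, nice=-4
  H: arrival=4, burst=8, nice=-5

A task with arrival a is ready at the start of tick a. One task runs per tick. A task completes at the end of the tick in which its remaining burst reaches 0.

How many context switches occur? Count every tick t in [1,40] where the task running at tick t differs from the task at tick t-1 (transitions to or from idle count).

t=0: vr[B=0 C=0] → run B
t=1: vr[B=512/793 C=0] → run C
t=2: vr[B=512/793 C=1024/655 F=512/793] → run B
t=3: vr[C=1024/655 E=512/793 F=512/793 G=512/793] → run E
t=4: vr[C=1024/655 E=1465856/1012661 F=512/793 G=512/793 H=512/793] → run F
t=5: vr[C=1024/655 E=1465856/1012661 F=307968/162565 G=512/793 H=512/793] → run G
t=6: vr[C=1024/655 E=1465856/1012661 F=307968/162565 G=34304/32513 H=512/793] → run H
t=7: vr[C=1024/655 E=1465856/1012661 F=307968/162565 G=34304/32513 H=2409984/2474953] → run H
t=8: vr[C=1024/655 E=1465856/1012661 F=307968/162565 G=34304/32513 H=3222016/2474953] → run G
t=9: vr[C=1024/655 E=1465856/1012661 F=307968/162565 G=47616/32513 H=3222016/2474953] → run H
t=10: vr[C=1024/655 E=1465856/1012661 F=307968/162565 G=47616/32513 H=4034048/2474953] → run E
t=11: vr[C=1024/655 E=2277888/1012661 F=307968/162565 G=47616/32513 H=4034048/2474953] → run G
t=12: vr[C=1024/655 E=2277888/1012661 F=307968/162565 G=60928/32513 H=4034048/2474953] → run C
t=13: vr[C=2048/655 E=2277888/1012661 F=307968/162565 G=60928/32513 H=4034048/2474953] → run H
t=14: vr[C=2048/655 E=2277888/1012661 F=307968/162565 G=60928/32513 H=4846080/2474953] → run G
t=15: vr[C=2048/655 E=2277888/1012661 F=307968/162565 G=74240/32513 H=4846080/2474953] → run F
t=16: vr[C=2048/655 E=2277888/1012661 F=510976/162565 G=74240/32513 H=4846080/2474953] → run H
t=17: vr[C=2048/655 E=2277888/1012661 F=510976/162565 G=74240/32513 H=5658112/2474953] → run E
t=18: vr[C=2048/655 E=3089920/1012661 F=510976/162565 G=74240/32513 H=5658112/2474953] → run G
t=19: vr[C=2048/655 E=3089920/1012661 F=510976/162565 G=87552/32513 H=5658112/2474953] → run H
t=20: vr[C=2048/655 E=3089920/1012661 F=510976/162565 G=87552/32513 H=6470144/2474953] → run H
t=21: vr[C=2048/655 E=3089920/1012661 F=510976/162565 G=87552/32513 H=7282176/2474953] → run G
t=22: vr[C=2048/655 E=3089920/1012661 F=510976/162565 H=7282176/2474953] → run H
t=23: vr[C=2048/655 E=3089920/1012661 F=510976/162565] → run E
t=24: vr[C=2048/655 E=3901952/1012661 F=510976/162565] → run C
t=25: vr[C=3072/655 E=3901952/1012661 F=510976/162565] → run F
t=26: vr[C=3072/655 E=3901952/1012661 F=713984/162565] → run E
t=27: vr[C=3072/655 E=4713984/1012661 F=713984/162565] → run F
t=28: vr[C=3072/655 E=4713984/1012661 F=916992/162565] → run E
t=29: vr[C=3072/655 F=916992/162565] → run C
t=30: vr[C=4096/655 F=916992/162565] → run F
t=31: vr[C=4096/655 F=224000/32513] → run C
t=32: vr[C=1024/131 F=224000/32513] → run F
t=33: vr[C=1024/131 F=1323008/162565] → run C
t=34: vr[C=6144/655 F=1323008/162565] → run F
t=35: vr[C=6144/655 F=1526016/162565] → run C
t=36: vr[F=1526016/162565] → run F
t=37: (idle)
t=38: (idle)
t=39: (idle)
t=40: (idle)

context switches = 35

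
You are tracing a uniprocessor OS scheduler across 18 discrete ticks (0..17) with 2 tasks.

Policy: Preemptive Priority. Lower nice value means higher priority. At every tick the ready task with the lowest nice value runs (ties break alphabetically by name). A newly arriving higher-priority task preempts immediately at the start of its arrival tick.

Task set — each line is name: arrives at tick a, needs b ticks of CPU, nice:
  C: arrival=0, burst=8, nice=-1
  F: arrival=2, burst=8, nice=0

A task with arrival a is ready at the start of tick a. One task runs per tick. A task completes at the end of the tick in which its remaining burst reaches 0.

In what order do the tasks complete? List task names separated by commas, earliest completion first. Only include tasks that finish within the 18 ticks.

t=0: ready={C} → run C
t=1: ready={C} → run C
t=2: ready={C,F} → run C
t=3: ready={C,F} → run C
t=4: ready={C,F} → run C
t=5: ready={C,F} → run C
t=6: ready={C,F} → run C
t=7: ready={C,F} → run C
t=8: ready={F} → run F
t=9: ready={F} → run F
t=10: ready={F} → run F
t=11: ready={F} → run F
t=12: ready={F} → run F
t=13: ready={F} → run F
t=14: ready={F} → run F
t=15: ready={F} → run F
t=16: (idle)
t=17: (idle)

completion order = C, F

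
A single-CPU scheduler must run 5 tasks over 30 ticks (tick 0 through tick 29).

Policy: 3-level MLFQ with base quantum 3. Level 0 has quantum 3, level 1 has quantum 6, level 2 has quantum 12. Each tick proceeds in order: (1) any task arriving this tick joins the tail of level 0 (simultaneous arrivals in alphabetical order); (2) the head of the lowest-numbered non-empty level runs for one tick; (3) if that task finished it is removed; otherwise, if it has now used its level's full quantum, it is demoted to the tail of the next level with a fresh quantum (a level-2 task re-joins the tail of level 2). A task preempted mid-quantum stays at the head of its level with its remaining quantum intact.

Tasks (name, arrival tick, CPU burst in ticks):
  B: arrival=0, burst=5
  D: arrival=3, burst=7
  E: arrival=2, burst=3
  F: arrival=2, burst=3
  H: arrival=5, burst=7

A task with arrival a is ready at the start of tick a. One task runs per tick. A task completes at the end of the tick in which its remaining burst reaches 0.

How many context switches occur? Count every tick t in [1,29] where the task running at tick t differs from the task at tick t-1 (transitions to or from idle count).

context switches = 8

t=0: L0/L1/L2 = B/-/- → run B
t=1: L0/L1/L2 = B/-/- → run B
t=2: L0/L1/L2 = BEF/-/- → run B
t=3: L0/L1/L2 = EFD/B/- → run E
t=4: L0/L1/L2 = EFD/B/- → run E
t=5: L0/L1/L2 = EFDH/B/- → run E
t=6: L0/L1/L2 = FDH/B/- → run F
t=7: L0/L1/L2 = FDH/B/- → run F
t=8: L0/L1/L2 = FDH/B/- → run F
t=9: L0/L1/L2 = DH/B/- → run D
t=10: L0/L1/L2 = DH/B/- → run D
t=11: L0/L1/L2 = DH/B/- → run D
t=12: L0/L1/L2 = H/BD/- → run H
t=13: L0/L1/L2 = H/BD/- → run H
t=14: L0/L1/L2 = H/BD/- → run H
t=15: L0/L1/L2 = -/BDH/- → run B
t=16: L0/L1/L2 = -/BDH/- → run B
t=17: L0/L1/L2 = -/DH/- → run D
t=18: L0/L1/L2 = -/DH/- → run D
t=19: L0/L1/L2 = -/DH/- → run D
t=20: L0/L1/L2 = -/DH/- → run D
t=21: L0/L1/L2 = -/H/- → run H
t=22: L0/L1/L2 = -/H/- → run H
t=23: L0/L1/L2 = -/H/- → run H
t=24: L0/L1/L2 = -/H/- → run H
t=25: (idle)
t=26: (idle)
t=27: (idle)
t=28: (idle)
t=29: (idle)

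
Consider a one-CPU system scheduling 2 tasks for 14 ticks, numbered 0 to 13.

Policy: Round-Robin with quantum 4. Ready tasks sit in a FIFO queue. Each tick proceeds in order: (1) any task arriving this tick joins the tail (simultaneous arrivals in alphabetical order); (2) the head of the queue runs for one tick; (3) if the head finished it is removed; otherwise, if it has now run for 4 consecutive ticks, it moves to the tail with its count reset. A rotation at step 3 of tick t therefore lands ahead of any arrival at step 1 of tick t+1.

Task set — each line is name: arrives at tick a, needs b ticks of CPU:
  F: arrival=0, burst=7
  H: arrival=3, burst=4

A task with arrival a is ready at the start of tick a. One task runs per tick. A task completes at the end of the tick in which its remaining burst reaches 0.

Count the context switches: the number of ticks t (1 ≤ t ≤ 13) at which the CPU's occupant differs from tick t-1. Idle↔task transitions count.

t=0: queue=[F] q_used=0 → run F
t=1: queue=[F] q_used=1 → run F
t=2: queue=[F] q_used=2 → run F
t=3: queue=[F,H] q_used=3 → run F
t=4: queue=[H,F] q_used=0 → run H
t=5: queue=[H,F] q_used=1 → run H
t=6: queue=[H,F] q_used=2 → run H
t=7: queue=[H,F] q_used=3 → run H
t=8: queue=[F] q_used=0 → run F
t=9: queue=[F] q_used=1 → run F
t=10: queue=[F] q_used=2 → run F
t=11: (idle)
t=12: (idle)
t=13: (idle)

context switches = 3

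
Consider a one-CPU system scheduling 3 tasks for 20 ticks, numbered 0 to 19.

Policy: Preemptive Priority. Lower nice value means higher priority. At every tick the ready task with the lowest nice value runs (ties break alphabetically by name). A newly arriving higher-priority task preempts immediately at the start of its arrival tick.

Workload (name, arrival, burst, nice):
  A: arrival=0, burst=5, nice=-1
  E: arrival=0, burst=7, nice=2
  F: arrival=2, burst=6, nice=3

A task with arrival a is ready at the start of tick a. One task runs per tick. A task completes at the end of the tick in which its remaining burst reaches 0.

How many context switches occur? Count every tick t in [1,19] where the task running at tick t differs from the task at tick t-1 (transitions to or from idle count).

context switches = 3

t=0: ready={A,E} → run A
t=1: ready={A,E} → run A
t=2: ready={A,E,F} → run A
t=3: ready={A,E,F} → run A
t=4: ready={A,E,F} → run A
t=5: ready={E,F} → run E
t=6: ready={E,F} → run E
t=7: ready={E,F} → run E
t=8: ready={E,F} → run E
t=9: ready={E,F} → run E
t=10: ready={E,F} → run E
t=11: ready={E,F} → run E
t=12: ready={F} → run F
t=13: ready={F} → run F
t=14: ready={F} → run F
t=15: ready={F} → run F
t=16: ready={F} → run F
t=17: ready={F} → run F
t=18: (idle)
t=19: (idle)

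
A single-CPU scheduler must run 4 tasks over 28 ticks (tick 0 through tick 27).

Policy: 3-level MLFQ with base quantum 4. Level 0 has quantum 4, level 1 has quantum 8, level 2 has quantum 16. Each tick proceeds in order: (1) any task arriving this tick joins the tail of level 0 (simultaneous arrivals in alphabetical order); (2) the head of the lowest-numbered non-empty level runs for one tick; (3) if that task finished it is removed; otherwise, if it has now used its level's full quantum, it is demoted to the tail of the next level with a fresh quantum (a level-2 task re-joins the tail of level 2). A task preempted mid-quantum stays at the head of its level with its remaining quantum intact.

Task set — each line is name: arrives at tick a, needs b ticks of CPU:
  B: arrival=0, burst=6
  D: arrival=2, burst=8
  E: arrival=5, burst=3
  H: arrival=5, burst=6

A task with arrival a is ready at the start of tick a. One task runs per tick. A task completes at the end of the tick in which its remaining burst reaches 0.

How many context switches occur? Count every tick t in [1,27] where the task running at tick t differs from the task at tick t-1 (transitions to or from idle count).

t=0: L0/L1/L2 = B/-/- → run B
t=1: L0/L1/L2 = B/-/- → run B
t=2: L0/L1/L2 = BD/-/- → run B
t=3: L0/L1/L2 = BD/-/- → run B
t=4: L0/L1/L2 = D/B/- → run D
t=5: L0/L1/L2 = DEH/B/- → run D
t=6: L0/L1/L2 = DEH/B/- → run D
t=7: L0/L1/L2 = DEH/B/- → run D
t=8: L0/L1/L2 = EH/BD/- → run E
t=9: L0/L1/L2 = EH/BD/- → run E
t=10: L0/L1/L2 = EH/BD/- → run E
t=11: L0/L1/L2 = H/BD/- → run H
t=12: L0/L1/L2 = H/BD/- → run H
t=13: L0/L1/L2 = H/BD/- → run H
t=14: L0/L1/L2 = H/BD/- → run H
t=15: L0/L1/L2 = -/BDH/- → run B
t=16: L0/L1/L2 = -/BDH/- → run B
t=17: L0/L1/L2 = -/DH/- → run D
t=18: L0/L1/L2 = -/DH/- → run D
t=19: L0/L1/L2 = -/DH/- → run D
t=20: L0/L1/L2 = -/DH/- → run D
t=21: L0/L1/L2 = -/H/- → run H
t=22: L0/L1/L2 = -/H/- → run H
t=23: (idle)
t=24: (idle)
t=25: (idle)
t=26: (idle)
t=27: (idle)

context switches = 7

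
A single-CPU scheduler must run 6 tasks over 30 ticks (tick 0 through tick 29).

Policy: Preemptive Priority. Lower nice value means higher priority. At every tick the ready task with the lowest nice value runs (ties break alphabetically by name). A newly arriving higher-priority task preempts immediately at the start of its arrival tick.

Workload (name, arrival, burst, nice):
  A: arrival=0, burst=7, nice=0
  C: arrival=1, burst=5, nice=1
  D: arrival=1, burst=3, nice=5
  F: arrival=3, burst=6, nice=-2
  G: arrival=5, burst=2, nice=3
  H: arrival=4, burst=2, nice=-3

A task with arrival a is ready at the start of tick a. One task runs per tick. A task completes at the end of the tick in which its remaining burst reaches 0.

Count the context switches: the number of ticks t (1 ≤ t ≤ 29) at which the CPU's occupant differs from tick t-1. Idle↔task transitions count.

t=0: ready={A} → run A
t=1: ready={A,C,D} → run A
t=2: ready={A,C,D} → run A
t=3: ready={A,C,D,F} → run F
t=4: ready={A,C,D,F,H} → run H
t=5: ready={A,C,D,F,G,H} → run H
t=6: ready={A,C,D,F,G} → run F
t=7: ready={A,C,D,F,G} → run F
t=8: ready={A,C,D,F,G} → run F
t=9: ready={A,C,D,F,G} → run F
t=10: ready={A,C,D,F,G} → run F
t=11: ready={A,C,D,G} → run A
t=12: ready={A,C,D,G} → run A
t=13: ready={A,C,D,G} → run A
t=14: ready={A,C,D,G} → run A
t=15: ready={C,D,G} → run C
t=16: ready={C,D,G} → run C
t=17: ready={C,D,G} → run C
t=18: ready={C,D,G} → run C
t=19: ready={C,D,G} → run C
t=20: ready={D,G} → run G
t=21: ready={D,G} → run G
t=22: ready={D} → run D
t=23: ready={D} → run D
t=24: ready={D} → run D
t=25: (idle)
t=26: (idle)
t=27: (idle)
t=28: (idle)
t=29: (idle)

context switches = 8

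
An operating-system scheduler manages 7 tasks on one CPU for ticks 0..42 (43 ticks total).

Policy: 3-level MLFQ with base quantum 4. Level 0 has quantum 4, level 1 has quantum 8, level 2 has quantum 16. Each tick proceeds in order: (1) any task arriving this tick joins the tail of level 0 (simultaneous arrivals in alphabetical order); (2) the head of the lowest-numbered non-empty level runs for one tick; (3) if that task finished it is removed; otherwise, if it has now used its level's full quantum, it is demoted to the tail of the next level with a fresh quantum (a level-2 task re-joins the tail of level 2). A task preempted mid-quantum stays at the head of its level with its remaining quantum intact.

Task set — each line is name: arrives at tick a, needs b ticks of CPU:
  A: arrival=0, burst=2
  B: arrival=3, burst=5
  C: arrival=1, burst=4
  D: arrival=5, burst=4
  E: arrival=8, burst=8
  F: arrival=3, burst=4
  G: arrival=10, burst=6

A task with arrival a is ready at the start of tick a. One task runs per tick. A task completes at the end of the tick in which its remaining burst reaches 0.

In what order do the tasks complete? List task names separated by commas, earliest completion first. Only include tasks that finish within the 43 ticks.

completion order = A, C, F, D, B, E, G

t=0: L0/L1/L2 = A/-/- → run A
t=1: L0/L1/L2 = AC/-/- → run A
t=2: L0/L1/L2 = C/-/- → run C
t=3: L0/L1/L2 = CBF/-/- → run C
t=4: L0/L1/L2 = CBF/-/- → run C
t=5: L0/L1/L2 = CBFD/-/- → run C
t=6: L0/L1/L2 = BFD/-/- → run B
t=7: L0/L1/L2 = BFD/-/- → run B
t=8: L0/L1/L2 = BFDE/-/- → run B
t=9: L0/L1/L2 = BFDE/-/- → run B
t=10: L0/L1/L2 = FDEG/B/- → run F
t=11: L0/L1/L2 = FDEG/B/- → run F
t=12: L0/L1/L2 = FDEG/B/- → run F
t=13: L0/L1/L2 = FDEG/B/- → run F
t=14: L0/L1/L2 = DEG/B/- → run D
t=15: L0/L1/L2 = DEG/B/- → run D
t=16: L0/L1/L2 = DEG/B/- → run D
t=17: L0/L1/L2 = DEG/B/- → run D
t=18: L0/L1/L2 = EG/B/- → run E
t=19: L0/L1/L2 = EG/B/- → run E
t=20: L0/L1/L2 = EG/B/- → run E
t=21: L0/L1/L2 = EG/B/- → run E
t=22: L0/L1/L2 = G/BE/- → run G
t=23: L0/L1/L2 = G/BE/- → run G
t=24: L0/L1/L2 = G/BE/- → run G
t=25: L0/L1/L2 = G/BE/- → run G
t=26: L0/L1/L2 = -/BEG/- → run B
t=27: L0/L1/L2 = -/EG/- → run E
t=28: L0/L1/L2 = -/EG/- → run E
t=29: L0/L1/L2 = -/EG/- → run E
t=30: L0/L1/L2 = -/EG/- → run E
t=31: L0/L1/L2 = -/G/- → run G
t=32: L0/L1/L2 = -/G/- → run G
t=33: (idle)
t=34: (idle)
t=35: (idle)
t=36: (idle)
t=37: (idle)
t=38: (idle)
t=39: (idle)
t=40: (idle)
t=41: (idle)
t=42: (idle)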